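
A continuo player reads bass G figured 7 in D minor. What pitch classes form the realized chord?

The written figures 7 are shorthand for 7/5/3: the 5/3 are implied.
A third above G in this key is Bb.
A fifth above G in this key is D.
A seventh above G in this key is F.
Together with the bass G, this spells G minor seventh in root position.

G, Bb, D, F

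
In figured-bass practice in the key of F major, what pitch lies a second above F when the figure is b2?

Counting 1 letter step above F lands on G; in F major, that letter is G.
The b2 figure lowers it a semitone, giving Gb.

Gb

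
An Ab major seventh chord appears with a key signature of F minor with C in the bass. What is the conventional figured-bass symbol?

C is the third of Ab major seventh, so the chord is in first inversion.
A seventh chord in first inversion is figured 6/5/3, conventionally abbreviated 6/5.

6/5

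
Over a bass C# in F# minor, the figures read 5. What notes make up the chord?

C#, E, G#

The written figures 5 are shorthand for 5/3: the 3 is implied.
A third above C# in this key is E.
A fifth above C# in this key is G#.
Together with the bass C#, this spells C# minor in root position.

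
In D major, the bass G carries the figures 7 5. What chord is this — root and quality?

G major seventh

The figures 7 5 indicate a seventh chord in root position.
In root position the bass is the root, so the root is G.
The chord tones are G, B, D, F#, giving G major seventh.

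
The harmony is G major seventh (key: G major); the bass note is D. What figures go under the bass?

4/3

D is the fifth of G major seventh, so the chord is in second inversion.
A seventh chord in second inversion is figured 6/4/3, conventionally abbreviated 4/3.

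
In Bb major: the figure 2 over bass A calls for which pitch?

Counting 1 letter step above A lands on B; in Bb major, that letter is Bb.

Bb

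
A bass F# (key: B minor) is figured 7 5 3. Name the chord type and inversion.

seventh chord, root position

Intervals of 7/5/3 above the bass form a seventh chord; the bass is the root, so this is root position.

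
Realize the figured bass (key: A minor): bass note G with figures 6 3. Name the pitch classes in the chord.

G, B, E

A third above G in this key is B.
A sixth above G in this key is E.
Together with the bass G, this spells E minor in first inversion.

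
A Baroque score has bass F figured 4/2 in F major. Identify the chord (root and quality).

The figures 4/2 indicate a seventh chord in third inversion.
In third inversion the root lies a second above the bass: a second above F in F major is G.
The chord tones are F, G, Bb, D, giving G minor seventh.

G minor seventh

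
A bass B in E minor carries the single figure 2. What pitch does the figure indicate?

C

Counting 1 letter step above B lands on C; in E minor, that letter is C.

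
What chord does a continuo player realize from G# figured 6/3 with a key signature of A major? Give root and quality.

E major

The figures 6/3 indicate a triad in first inversion.
In first inversion the root lies a sixth above the bass: a sixth above G# in A major is E.
The chord tones are G#, B, E, giving E major.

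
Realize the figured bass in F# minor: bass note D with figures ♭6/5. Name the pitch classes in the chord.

D, F#, A, Bb

The written figures ♭6/5 are shorthand for 6/5/3: the 3 is implied.
A third above D in this key is F#.
A fifth above D in this key is A.
A sixth above D in this key is B, lowered to Bb by the flat.
Together with the bass D, this spells Bb augmented major seventh in first inversion.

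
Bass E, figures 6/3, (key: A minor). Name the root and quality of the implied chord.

The figures 6/3 indicate a triad in first inversion.
In first inversion the root lies a sixth above the bass: a sixth above E in A minor is C.
The chord tones are E, G, C, giving C major.

C major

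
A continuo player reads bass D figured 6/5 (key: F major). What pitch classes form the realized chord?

D, F, A, Bb

The written figures 6/5 are shorthand for 6/5/3: the 3 is implied.
A third above D in this key is F.
A fifth above D in this key is A.
A sixth above D in this key is Bb.
Together with the bass D, this spells Bb major seventh in first inversion.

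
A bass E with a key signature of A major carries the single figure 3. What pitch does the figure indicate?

G#

Counting 2 letter steps above E lands on G; in A major, that letter is G#.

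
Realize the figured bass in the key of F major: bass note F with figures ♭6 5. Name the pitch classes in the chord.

F, A, C, Db

The written figures ♭6 5 are shorthand for 6/5/3: the 3 is implied.
A third above F in this key is A.
A fifth above F in this key is C.
A sixth above F in this key is D, lowered to Db by the flat.
Together with the bass F, this spells Db augmented major seventh in first inversion.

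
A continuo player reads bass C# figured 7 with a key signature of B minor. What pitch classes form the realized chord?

The written figures 7 are shorthand for 7/5/3: the 5/3 are implied.
A third above C# in this key is E.
A fifth above C# in this key is G.
A seventh above C# in this key is B.
Together with the bass C#, this spells C# half-diminished seventh in root position.

C#, E, G, B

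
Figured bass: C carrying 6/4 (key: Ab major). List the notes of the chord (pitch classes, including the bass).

C, F, Ab

A fourth above C in this key is F.
A sixth above C in this key is Ab.
Together with the bass C, this spells F minor in second inversion.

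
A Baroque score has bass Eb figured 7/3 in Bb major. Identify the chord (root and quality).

Eb major seventh

The figures 7/3 indicate a seventh chord in root position.
In root position the bass is the root, so the root is Eb.
The chord tones are Eb, G, Bb, D, giving Eb major seventh.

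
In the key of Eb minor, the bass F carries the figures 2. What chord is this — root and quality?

The figures 2 indicate a seventh chord in third inversion.
In third inversion the root lies a second above the bass: a second above F in Eb minor is Gb.
The chord tones are F, Gb, Bb, Db, giving Gb major seventh.

Gb major seventh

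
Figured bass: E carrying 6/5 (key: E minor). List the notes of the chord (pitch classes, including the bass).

E, G, B, C

The written figures 6/5 are shorthand for 6/5/3: the 3 is implied.
A third above E in this key is G.
A fifth above E in this key is B.
A sixth above E in this key is C.
Together with the bass E, this spells C major seventh in first inversion.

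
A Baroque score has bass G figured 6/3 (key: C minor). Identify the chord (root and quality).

Eb major

The figures 6/3 indicate a triad in first inversion.
In first inversion the root lies a sixth above the bass: a sixth above G in C minor is Eb.
The chord tones are G, Bb, Eb, giving Eb major.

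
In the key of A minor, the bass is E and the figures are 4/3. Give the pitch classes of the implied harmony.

The written figures 4/3 are shorthand for 6/4/3: the 6 is implied.
A third above E in this key is G.
A fourth above E in this key is A.
A sixth above E in this key is C.
Together with the bass E, this spells A minor seventh in second inversion.

E, G, A, C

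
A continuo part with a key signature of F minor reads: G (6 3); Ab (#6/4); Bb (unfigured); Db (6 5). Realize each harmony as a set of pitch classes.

G (6/3): G, Bb, Eb.
Ab (#6/4): Ab, Db, F#.
Bb (5/3): Bb, Db, F.
Db (6/5/3): Db, F, Ab, Bb.

G, Bb, Eb | Ab, Db, F# | Bb, Db, F | Db, F, Ab, Bb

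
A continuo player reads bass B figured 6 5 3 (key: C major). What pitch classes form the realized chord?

B, D, F, G

A third above B in this key is D.
A fifth above B in this key is F.
A sixth above B in this key is G.
Together with the bass B, this spells G dominant seventh in first inversion.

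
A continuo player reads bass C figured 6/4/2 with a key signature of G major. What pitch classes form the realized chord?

C, D, F#, A

A second above C in this key is D.
A fourth above C in this key is F#.
A sixth above C in this key is A.
Together with the bass C, this spells D dominant seventh in third inversion.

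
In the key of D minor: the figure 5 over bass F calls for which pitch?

Counting 4 letter steps above F lands on C; in D minor, that letter is C.

C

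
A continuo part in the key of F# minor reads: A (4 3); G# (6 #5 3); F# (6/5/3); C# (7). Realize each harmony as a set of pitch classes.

A, C#, D, F# | G#, B, D#, E | F#, A, C#, D | C#, E, G#, B

A (6/4/3): A, C#, D, F#.
G# (6/#5/3): G#, B, D#, E.
F# (6/5/3): F#, A, C#, D.
C# (7/5/3): C#, E, G#, B.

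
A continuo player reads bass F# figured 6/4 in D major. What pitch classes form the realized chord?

F#, B, D

A fourth above F# in this key is B.
A sixth above F# in this key is D.
Together with the bass F#, this spells B minor in second inversion.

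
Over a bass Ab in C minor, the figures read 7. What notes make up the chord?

Ab, C, Eb, G

The written figures 7 are shorthand for 7/5/3: the 5/3 are implied.
A third above Ab in this key is C.
A fifth above Ab in this key is Eb.
A seventh above Ab in this key is G.
Together with the bass Ab, this spells Ab major seventh in root position.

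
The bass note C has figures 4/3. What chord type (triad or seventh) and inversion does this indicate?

4/3 is shorthand for 6/4/3.
Intervals of 6/4/3 above the bass form a seventh chord; the bass is the fifth, so this is second inversion.

seventh chord, second inversion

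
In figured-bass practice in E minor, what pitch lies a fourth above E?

A

Counting 3 letter steps above E lands on A; in E minor, that letter is A.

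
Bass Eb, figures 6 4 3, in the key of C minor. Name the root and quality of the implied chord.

Ab major seventh

The figures 6 4 3 indicate a seventh chord in second inversion.
In second inversion the root lies a fourth above the bass: a fourth above Eb in C minor is Ab.
The chord tones are Eb, G, Ab, C, giving Ab major seventh.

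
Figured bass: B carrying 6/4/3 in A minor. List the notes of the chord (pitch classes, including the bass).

A third above B in this key is D.
A fourth above B in this key is E.
A sixth above B in this key is G.
Together with the bass B, this spells E minor seventh in second inversion.

B, D, E, G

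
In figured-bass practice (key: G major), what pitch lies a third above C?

E

Counting 2 letter steps above C lands on E; in G major, that letter is E.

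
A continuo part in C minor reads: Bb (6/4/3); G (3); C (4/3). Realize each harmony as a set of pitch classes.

Bb, D, Eb, G | G, Bb, D | C, Eb, F, Ab

Bb (6/4/3): Bb, D, Eb, G.
G (5/3): G, Bb, D.
C (6/4/3): C, Eb, F, Ab.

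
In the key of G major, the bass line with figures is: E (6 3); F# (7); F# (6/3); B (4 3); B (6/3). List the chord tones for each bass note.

E (6/3): E, G, C.
F# (7/5/3): F#, A, C, E.
F# (6/3): F#, A, D.
B (6/4/3): B, D, E, G.
B (6/3): B, D, G.

E, G, C | F#, A, C, E | F#, A, D | B, D, E, G | B, D, G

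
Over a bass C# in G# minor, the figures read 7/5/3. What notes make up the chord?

C#, E, G#, B

A third above C# in this key is E.
A fifth above C# in this key is G#.
A seventh above C# in this key is B.
Together with the bass C#, this spells C# minor seventh in root position.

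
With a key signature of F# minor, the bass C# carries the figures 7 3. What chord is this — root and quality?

C# minor seventh

The figures 7 3 indicate a seventh chord in root position.
In root position the bass is the root, so the root is C#.
The chord tones are C#, E, G#, B, giving C# minor seventh.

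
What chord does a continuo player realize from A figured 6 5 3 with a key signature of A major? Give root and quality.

F# minor seventh

The figures 6 5 3 indicate a seventh chord in first inversion.
In first inversion the root lies a sixth above the bass: a sixth above A in A major is F#.
The chord tones are A, C#, E, F#, giving F# minor seventh.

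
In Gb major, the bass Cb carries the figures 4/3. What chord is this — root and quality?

The figures 4/3 indicate a seventh chord in second inversion.
In second inversion the root lies a fourth above the bass: a fourth above Cb in Gb major is F.
The chord tones are Cb, Eb, F, Ab, giving F half-diminished seventh.

F half-diminished seventh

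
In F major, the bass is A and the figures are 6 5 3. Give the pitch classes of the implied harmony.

A, C, E, F

A third above A in this key is C.
A fifth above A in this key is E.
A sixth above A in this key is F.
Together with the bass A, this spells F major seventh in first inversion.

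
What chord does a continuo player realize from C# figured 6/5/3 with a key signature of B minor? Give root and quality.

A dominant seventh

The figures 6/5/3 indicate a seventh chord in first inversion.
In first inversion the root lies a sixth above the bass: a sixth above C# in B minor is A.
The chord tones are C#, E, G, A, giving A dominant seventh.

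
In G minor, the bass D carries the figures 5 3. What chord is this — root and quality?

D minor

The figures 5 3 indicate a triad in root position.
In root position the bass is the root, so the root is D.
The chord tones are D, F, A, giving D minor.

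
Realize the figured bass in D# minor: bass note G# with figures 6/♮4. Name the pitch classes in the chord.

G#, C, E#

A fourth above G# in this key is C#, made natural (C) by the ♮ figure.
A sixth above G# in this key is E#.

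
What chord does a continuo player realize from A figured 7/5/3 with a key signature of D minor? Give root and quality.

The figures 7/5/3 indicate a seventh chord in root position.
In root position the bass is the root, so the root is A.
The chord tones are A, C, E, G, giving A minor seventh.

A minor seventh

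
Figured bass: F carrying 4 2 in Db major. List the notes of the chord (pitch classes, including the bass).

F, Gb, Bb, Db

The written figures 4 2 are shorthand for 6/4/2: the 6 is implied.
A second above F in this key is Gb.
A fourth above F in this key is Bb.
A sixth above F in this key is Db.
Together with the bass F, this spells Gb major seventh in third inversion.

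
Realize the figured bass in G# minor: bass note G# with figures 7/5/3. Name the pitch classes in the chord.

A third above G# in this key is B.
A fifth above G# in this key is D#.
A seventh above G# in this key is F#.
Together with the bass G#, this spells G# minor seventh in root position.

G#, B, D#, F#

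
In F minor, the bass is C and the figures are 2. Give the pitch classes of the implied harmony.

The written figures 2 are shorthand for 6/4/2: the 6/4 are implied.
A second above C in this key is Db.
A fourth above C in this key is F.
A sixth above C in this key is Ab.
Together with the bass C, this spells Db major seventh in third inversion.

C, Db, F, Ab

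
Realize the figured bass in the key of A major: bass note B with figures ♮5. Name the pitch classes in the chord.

B, D, F

The written figures ♮5 are shorthand for 5/3: the 3 is implied.
A third above B in this key is D.
A fifth above B in this key is F#, made natural (F) by the ♮ figure.
Together with the bass B, this spells B diminished in root position.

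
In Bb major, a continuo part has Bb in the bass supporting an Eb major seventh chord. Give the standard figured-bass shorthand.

4/3

Bb is the fifth of Eb major seventh, so the chord is in second inversion.
A seventh chord in second inversion is figured 6/4/3, conventionally abbreviated 4/3.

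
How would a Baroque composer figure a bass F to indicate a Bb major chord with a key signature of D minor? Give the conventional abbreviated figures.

F is the fifth of Bb major, so the chord is in second inversion.
A triad in second inversion is figured 6/4, conventionally abbreviated 6/4.

6/4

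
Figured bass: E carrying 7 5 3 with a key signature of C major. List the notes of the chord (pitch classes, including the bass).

A third above E in this key is G.
A fifth above E in this key is B.
A seventh above E in this key is D.
Together with the bass E, this spells E minor seventh in root position.

E, G, B, D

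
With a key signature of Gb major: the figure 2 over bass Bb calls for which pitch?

Counting 1 letter step above Bb lands on C; in Gb major, that letter is Cb.

Cb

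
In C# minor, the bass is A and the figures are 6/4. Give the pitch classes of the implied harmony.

A fourth above A in this key is D#.
A sixth above A in this key is F#.
Together with the bass A, this spells D# diminished in second inversion.

A, D#, F#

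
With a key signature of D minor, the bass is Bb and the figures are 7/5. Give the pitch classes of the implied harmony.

The written figures 7/5 are shorthand for 7/5/3: the 3 is implied.
A third above Bb in this key is D.
A fifth above Bb in this key is F.
A seventh above Bb in this key is A.
Together with the bass Bb, this spells Bb major seventh in root position.

Bb, D, F, A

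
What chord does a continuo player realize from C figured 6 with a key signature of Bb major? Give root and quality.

A diminished

The figures 6 indicate a triad in first inversion.
In first inversion the root lies a sixth above the bass: a sixth above C in Bb major is A.
The chord tones are C, Eb, A, giving A diminished.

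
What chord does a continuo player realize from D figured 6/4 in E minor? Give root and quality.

G major

The figures 6/4 indicate a triad in second inversion.
In second inversion the root lies a fourth above the bass: a fourth above D in E minor is G.
The chord tones are D, G, B, giving G major.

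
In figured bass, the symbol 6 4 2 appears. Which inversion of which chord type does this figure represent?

Intervals of 6/4/2 above the bass form a seventh chord; the bass is the seventh, so this is third inversion.

seventh chord, third inversion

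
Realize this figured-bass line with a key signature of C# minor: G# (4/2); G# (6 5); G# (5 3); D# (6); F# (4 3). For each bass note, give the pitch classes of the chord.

G#, A, C#, E | G#, B, D#, E | G#, B, D# | D#, F#, B | F#, A, B, D#

G# (6/4/2): G#, A, C#, E.
G# (6/5/3): G#, B, D#, E.
G# (5/3): G#, B, D#.
D# (6/3): D#, F#, B.
F# (6/4/3): F#, A, B, D#.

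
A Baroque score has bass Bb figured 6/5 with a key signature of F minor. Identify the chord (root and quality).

The figures 6/5 indicate a seventh chord in first inversion.
In first inversion the root lies a sixth above the bass: a sixth above Bb in F minor is G.
The chord tones are Bb, Db, F, G, giving G half-diminished seventh.

G half-diminished seventh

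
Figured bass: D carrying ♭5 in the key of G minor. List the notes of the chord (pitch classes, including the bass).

The written figures ♭5 are shorthand for 5/3: the 3 is implied.
A third above D in this key is F.
A fifth above D in this key is A, lowered to Ab by the flat.
Together with the bass D, this spells D diminished in root position.

D, F, Ab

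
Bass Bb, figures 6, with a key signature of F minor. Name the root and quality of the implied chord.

The figures 6 indicate a triad in first inversion.
In first inversion the root lies a sixth above the bass: a sixth above Bb in F minor is G.
The chord tones are Bb, Db, G, giving G diminished.

G diminished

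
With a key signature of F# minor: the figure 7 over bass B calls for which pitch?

Counting 6 letter steps above B lands on A; in F# minor, that letter is A.

A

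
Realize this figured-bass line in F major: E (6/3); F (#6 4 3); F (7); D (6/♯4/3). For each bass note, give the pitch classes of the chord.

E (6/3): E, G, C.
F (#6/4/3): F, A, Bb, D#.
F (7/5/3): F, A, C, E.
D (6/#4/3): D, F, G#, Bb.

E, G, C | F, A, Bb, D# | F, A, C, E | D, F, G#, Bb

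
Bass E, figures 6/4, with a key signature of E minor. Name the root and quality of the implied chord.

A minor

The figures 6/4 indicate a triad in second inversion.
In second inversion the root lies a fourth above the bass: a fourth above E in E minor is A.
The chord tones are E, A, C, giving A minor.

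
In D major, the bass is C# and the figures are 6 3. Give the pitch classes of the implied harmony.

A third above C# in this key is E.
A sixth above C# in this key is A.
Together with the bass C#, this spells A major in first inversion.

C#, E, A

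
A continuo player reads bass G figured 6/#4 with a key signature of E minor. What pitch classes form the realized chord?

G, C#, E

A fourth above G in this key is C, raised to C# by the sharp.
A sixth above G in this key is E.
Together with the bass G, this spells C# diminished in second inversion.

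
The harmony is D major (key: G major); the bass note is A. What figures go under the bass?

A is the fifth of D major, so the chord is in second inversion.
A triad in second inversion is figured 6/4, conventionally abbreviated 6/4.

6/4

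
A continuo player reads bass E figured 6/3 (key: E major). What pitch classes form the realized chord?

A third above E in this key is G#.
A sixth above E in this key is C#.
Together with the bass E, this spells C# minor in first inversion.

E, G#, C#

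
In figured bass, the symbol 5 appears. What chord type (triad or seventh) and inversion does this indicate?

triad, root position

5 is shorthand for 5/3.
Intervals of 5/3 above the bass form a triad; the bass is the root, so this is root position.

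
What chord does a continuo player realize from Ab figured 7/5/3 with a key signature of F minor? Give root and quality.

The figures 7/5/3 indicate a seventh chord in root position.
In root position the bass is the root, so the root is Ab.
The chord tones are Ab, C, Eb, G, giving Ab major seventh.

Ab major seventh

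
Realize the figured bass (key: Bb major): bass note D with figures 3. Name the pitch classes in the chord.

D, F, A

The written figures 3 are shorthand for 5/3: the 5 is implied.
A third above D in this key is F.
A fifth above D in this key is A.
Together with the bass D, this spells D minor in root position.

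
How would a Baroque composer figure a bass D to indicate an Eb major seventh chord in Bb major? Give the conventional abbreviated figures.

D is the seventh of Eb major seventh, so the chord is in third inversion.
A seventh chord in third inversion is figured 6/4/2, conventionally abbreviated 4/2.

4/2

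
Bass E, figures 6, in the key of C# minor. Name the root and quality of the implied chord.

C# minor

The figures 6 indicate a triad in first inversion.
In first inversion the root lies a sixth above the bass: a sixth above E in C# minor is C#.
The chord tones are E, G#, C#, giving C# minor.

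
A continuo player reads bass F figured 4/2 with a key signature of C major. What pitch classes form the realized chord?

The written figures 4/2 are shorthand for 6/4/2: the 6 is implied.
A second above F in this key is G.
A fourth above F in this key is B.
A sixth above F in this key is D.
Together with the bass F, this spells G dominant seventh in third inversion.

F, G, B, D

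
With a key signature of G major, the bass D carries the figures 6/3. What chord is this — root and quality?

The figures 6/3 indicate a triad in first inversion.
In first inversion the root lies a sixth above the bass: a sixth above D in G major is B.
The chord tones are D, F#, B, giving B minor.

B minor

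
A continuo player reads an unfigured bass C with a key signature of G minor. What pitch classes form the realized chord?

C, Eb, G

An unfigured bass implies 5/3.
A third above C in this key is Eb.
A fifth above C in this key is G.
Together with the bass C, this spells C minor in root position.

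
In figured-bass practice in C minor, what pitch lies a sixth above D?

Bb

Counting 5 letter steps above D lands on B; in C minor, that letter is Bb.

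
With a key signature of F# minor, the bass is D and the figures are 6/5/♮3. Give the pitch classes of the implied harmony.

A third above D in this key is F#, made natural (F) by the ♮ figure.
A fifth above D in this key is A.
A sixth above D in this key is B.
Together with the bass D, this spells B half-diminished seventh in first inversion.

D, F, A, B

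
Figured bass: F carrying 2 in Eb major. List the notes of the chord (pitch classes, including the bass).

The written figures 2 are shorthand for 6/4/2: the 6/4 are implied.
A second above F in this key is G.
A fourth above F in this key is Bb.
A sixth above F in this key is D.
Together with the bass F, this spells G minor seventh in third inversion.

F, G, Bb, D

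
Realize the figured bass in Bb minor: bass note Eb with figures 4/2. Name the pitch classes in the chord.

Eb, F, Ab, C

The written figures 4/2 are shorthand for 6/4/2: the 6 is implied.
A second above Eb in this key is F.
A fourth above Eb in this key is Ab.
A sixth above Eb in this key is C.
Together with the bass Eb, this spells F minor seventh in third inversion.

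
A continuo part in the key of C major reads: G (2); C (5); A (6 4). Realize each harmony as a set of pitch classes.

G (6/4/2): G, A, C, E.
C (5/3): C, E, G.
A (6/4): A, D, F.

G, A, C, E | C, E, G | A, D, F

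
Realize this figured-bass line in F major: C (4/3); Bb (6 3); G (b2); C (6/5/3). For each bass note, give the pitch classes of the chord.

C (6/4/3): C, E, F, A.
Bb (6/3): Bb, D, G.
G (6/4/b2): G, Ab, C, E.
C (6/5/3): C, E, G, A.

C, E, F, A | Bb, D, G | G, Ab, C, E | C, E, G, A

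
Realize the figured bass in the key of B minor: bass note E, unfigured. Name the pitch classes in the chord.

An unfigured bass implies 5/3.
A third above E in this key is G.
A fifth above E in this key is B.
Together with the bass E, this spells E minor in root position.

E, G, B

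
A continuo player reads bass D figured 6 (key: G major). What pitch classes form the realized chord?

D, F#, B

The written figures 6 are shorthand for 6/3: the 3 is implied.
A third above D in this key is F#.
A sixth above D in this key is B.
Together with the bass D, this spells B minor in first inversion.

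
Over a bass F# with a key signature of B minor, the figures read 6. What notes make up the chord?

The written figures 6 are shorthand for 6/3: the 3 is implied.
A third above F# in this key is A.
A sixth above F# in this key is D.
Together with the bass F#, this spells D major in first inversion.

F#, A, D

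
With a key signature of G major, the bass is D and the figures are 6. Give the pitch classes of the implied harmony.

The written figures 6 are shorthand for 6/3: the 3 is implied.
A third above D in this key is F#.
A sixth above D in this key is B.
Together with the bass D, this spells B minor in first inversion.

D, F#, B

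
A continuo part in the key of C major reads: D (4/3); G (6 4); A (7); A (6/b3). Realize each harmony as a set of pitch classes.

D (6/4/3): D, F, G, B.
G (6/4): G, C, E.
A (7/5/3): A, C, E, G.
A (6/b3): A, Cb, F.

D, F, G, B | G, C, E | A, C, E, G | A, Cb, F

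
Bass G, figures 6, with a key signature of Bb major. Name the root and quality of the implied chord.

Eb major

The figures 6 indicate a triad in first inversion.
In first inversion the root lies a sixth above the bass: a sixth above G in Bb major is Eb.
The chord tones are G, Bb, Eb, giving Eb major.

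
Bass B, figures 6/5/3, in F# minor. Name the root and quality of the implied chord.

G# half-diminished seventh

The figures 6/5/3 indicate a seventh chord in first inversion.
In first inversion the root lies a sixth above the bass: a sixth above B in F# minor is G#.
The chord tones are B, D, F#, G#, giving G# half-diminished seventh.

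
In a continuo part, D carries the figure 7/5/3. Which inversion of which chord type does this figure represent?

seventh chord, root position

Intervals of 7/5/3 above the bass form a seventh chord; the bass is the root, so this is root position.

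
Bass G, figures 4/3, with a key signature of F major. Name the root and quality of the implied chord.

C dominant seventh

The figures 4/3 indicate a seventh chord in second inversion.
In second inversion the root lies a fourth above the bass: a fourth above G in F major is C.
The chord tones are G, Bb, C, E, giving C dominant seventh.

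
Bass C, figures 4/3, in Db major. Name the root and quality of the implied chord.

F minor seventh

The figures 4/3 indicate a seventh chord in second inversion.
In second inversion the root lies a fourth above the bass: a fourth above C in Db major is F.
The chord tones are C, Eb, F, Ab, giving F minor seventh.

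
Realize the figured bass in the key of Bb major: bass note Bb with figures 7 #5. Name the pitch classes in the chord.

Bb, D, F#, A

The written figures 7 #5 are shorthand for 7/5/3: the 3 is implied.
A third above Bb in this key is D.
A fifth above Bb in this key is F, raised to F# by the sharp.
A seventh above Bb in this key is A.
Together with the bass Bb, this spells Bb augmented major seventh in root position.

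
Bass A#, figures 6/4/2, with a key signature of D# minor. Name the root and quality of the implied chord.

B major seventh

The figures 6/4/2 indicate a seventh chord in third inversion.
In third inversion the root lies a second above the bass: a second above A# in D# minor is B.
The chord tones are A#, B, D#, F#, giving B major seventh.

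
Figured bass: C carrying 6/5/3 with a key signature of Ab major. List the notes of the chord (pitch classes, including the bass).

C, Eb, G, Ab

A third above C in this key is Eb.
A fifth above C in this key is G.
A sixth above C in this key is Ab.
Together with the bass C, this spells Ab major seventh in first inversion.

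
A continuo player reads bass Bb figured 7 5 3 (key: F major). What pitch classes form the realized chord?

Bb, D, F, A

A third above Bb in this key is D.
A fifth above Bb in this key is F.
A seventh above Bb in this key is A.
Together with the bass Bb, this spells Bb major seventh in root position.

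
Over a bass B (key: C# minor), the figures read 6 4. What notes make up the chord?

B, E, G#

A fourth above B in this key is E.
A sixth above B in this key is G#.
Together with the bass B, this spells E major in second inversion.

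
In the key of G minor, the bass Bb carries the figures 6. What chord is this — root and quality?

G minor

The figures 6 indicate a triad in first inversion.
In first inversion the root lies a sixth above the bass: a sixth above Bb in G minor is G.
The chord tones are Bb, D, G, giving G minor.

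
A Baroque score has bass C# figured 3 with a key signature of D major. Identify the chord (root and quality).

The figures 3 indicate a triad in root position.
In root position the bass is the root, so the root is C#.
The chord tones are C#, E, G, giving C# diminished.

C# diminished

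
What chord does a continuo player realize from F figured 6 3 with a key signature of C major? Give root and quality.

The figures 6 3 indicate a triad in first inversion.
In first inversion the root lies a sixth above the bass: a sixth above F in C major is D.
The chord tones are F, A, D, giving D minor.

D minor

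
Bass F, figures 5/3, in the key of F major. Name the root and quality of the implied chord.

F major

The figures 5/3 indicate a triad in root position.
In root position the bass is the root, so the root is F.
The chord tones are F, A, C, giving F major.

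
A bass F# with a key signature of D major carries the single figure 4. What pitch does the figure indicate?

B

Counting 3 letter steps above F# lands on B; in D major, that letter is B.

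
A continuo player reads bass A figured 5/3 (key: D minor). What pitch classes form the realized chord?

A third above A in this key is C.
A fifth above A in this key is E.
Together with the bass A, this spells A minor in root position.

A, C, E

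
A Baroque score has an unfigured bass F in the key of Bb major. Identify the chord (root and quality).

F major

An unfigured bass indicates a triad in root position.
In root position the bass is the root, so the root is F.
The chord tones are F, A, C, giving F major.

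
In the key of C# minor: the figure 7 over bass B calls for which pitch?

Counting 6 letter steps above B lands on A; in C# minor, that letter is A.

A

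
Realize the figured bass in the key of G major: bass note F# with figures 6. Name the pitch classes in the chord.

The written figures 6 are shorthand for 6/3: the 3 is implied.
A third above F# in this key is A.
A sixth above F# in this key is D.
Together with the bass F#, this spells D major in first inversion.

F#, A, D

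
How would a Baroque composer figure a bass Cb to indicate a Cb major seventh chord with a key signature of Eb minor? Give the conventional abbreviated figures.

Cb is the root of Cb major seventh, so the chord is in root position.
A seventh chord in root position is figured 7/5/3, conventionally abbreviated 7.

7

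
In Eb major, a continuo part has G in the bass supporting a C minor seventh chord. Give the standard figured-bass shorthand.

G is the fifth of C minor seventh, so the chord is in second inversion.
A seventh chord in second inversion is figured 6/4/3, conventionally abbreviated 4/3.

4/3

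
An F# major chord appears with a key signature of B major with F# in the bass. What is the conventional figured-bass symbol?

F# is the root of F# major, so the chord is in root position.
A triad in root position is figured 5/3, conventionally abbreviated (no figures — root-position triad).

no figures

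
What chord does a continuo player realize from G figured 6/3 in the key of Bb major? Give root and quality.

The figures 6/3 indicate a triad in first inversion.
In first inversion the root lies a sixth above the bass: a sixth above G in Bb major is Eb.
The chord tones are G, Bb, Eb, giving Eb major.

Eb major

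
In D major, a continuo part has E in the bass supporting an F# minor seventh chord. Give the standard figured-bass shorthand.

4/2

E is the seventh of F# minor seventh, so the chord is in third inversion.
A seventh chord in third inversion is figured 6/4/2, conventionally abbreviated 4/2.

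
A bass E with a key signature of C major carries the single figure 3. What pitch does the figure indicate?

Counting 2 letter steps above E lands on G; in C major, that letter is G.

G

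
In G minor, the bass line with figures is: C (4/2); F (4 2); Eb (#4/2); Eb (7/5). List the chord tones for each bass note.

C (6/4/2): C, D, F, A.
F (6/4/2): F, G, Bb, D.
Eb (6/#4/2): Eb, F, A#, C.
Eb (7/5/3): Eb, G, Bb, D.

C, D, F, A | F, G, Bb, D | Eb, F, A#, C | Eb, G, Bb, D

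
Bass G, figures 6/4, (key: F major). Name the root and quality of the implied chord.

The figures 6/4 indicate a triad in second inversion.
In second inversion the root lies a fourth above the bass: a fourth above G in F major is C.
The chord tones are G, C, E, giving C major.

C major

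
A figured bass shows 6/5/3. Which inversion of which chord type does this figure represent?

Intervals of 6/5/3 above the bass form a seventh chord; the bass is the third, so this is first inversion.

seventh chord, first inversion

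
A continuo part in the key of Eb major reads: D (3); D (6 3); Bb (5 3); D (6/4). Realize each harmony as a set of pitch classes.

D (5/3): D, F, Ab.
D (6/3): D, F, Bb.
Bb (5/3): Bb, D, F.
D (6/4): D, G, Bb.

D, F, Ab | D, F, Bb | Bb, D, F | D, G, Bb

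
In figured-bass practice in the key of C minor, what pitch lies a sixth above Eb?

Counting 5 letter steps above Eb lands on C; in C minor, that letter is C.

C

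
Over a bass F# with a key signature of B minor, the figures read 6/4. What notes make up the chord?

F#, B, D

A fourth above F# in this key is B.
A sixth above F# in this key is D.
Together with the bass F#, this spells B minor in second inversion.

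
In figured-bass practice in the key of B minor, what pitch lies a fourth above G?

Counting 3 letter steps above G lands on C; in B minor, that letter is C#.

C#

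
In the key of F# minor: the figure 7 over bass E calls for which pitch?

Counting 6 letter steps above E lands on D; in F# minor, that letter is D.

D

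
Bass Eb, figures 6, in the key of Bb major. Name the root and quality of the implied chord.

The figures 6 indicate a triad in first inversion.
In first inversion the root lies a sixth above the bass: a sixth above Eb in Bb major is C.
The chord tones are Eb, G, C, giving C minor.

C minor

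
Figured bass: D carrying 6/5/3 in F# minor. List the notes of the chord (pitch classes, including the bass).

A third above D in this key is F#.
A fifth above D in this key is A.
A sixth above D in this key is B.
Together with the bass D, this spells B minor seventh in first inversion.

D, F#, A, B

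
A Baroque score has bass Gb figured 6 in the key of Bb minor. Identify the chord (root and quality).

The figures 6 indicate a triad in first inversion.
In first inversion the root lies a sixth above the bass: a sixth above Gb in Bb minor is Eb.
The chord tones are Gb, Bb, Eb, giving Eb minor.

Eb minor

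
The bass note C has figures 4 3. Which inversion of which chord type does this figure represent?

4 3 is shorthand for 6/4/3.
Intervals of 6/4/3 above the bass form a seventh chord; the bass is the fifth, so this is second inversion.

seventh chord, second inversion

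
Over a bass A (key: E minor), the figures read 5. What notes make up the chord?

A, C, E

The written figures 5 are shorthand for 5/3: the 3 is implied.
A third above A in this key is C.
A fifth above A in this key is E.
Together with the bass A, this spells A minor in root position.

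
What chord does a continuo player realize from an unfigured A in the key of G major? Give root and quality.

A minor

An unfigured bass indicates a triad in root position.
In root position the bass is the root, so the root is A.
The chord tones are A, C, E, giving A minor.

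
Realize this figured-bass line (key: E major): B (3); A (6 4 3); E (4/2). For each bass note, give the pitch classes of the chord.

B, D#, F# | A, C#, D#, F# | E, F#, A, C#

B (5/3): B, D#, F#.
A (6/4/3): A, C#, D#, F#.
E (6/4/2): E, F#, A, C#.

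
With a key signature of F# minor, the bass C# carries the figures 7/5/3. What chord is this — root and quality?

The figures 7/5/3 indicate a seventh chord in root position.
In root position the bass is the root, so the root is C#.
The chord tones are C#, E, G#, B, giving C# minor seventh.

C# minor seventh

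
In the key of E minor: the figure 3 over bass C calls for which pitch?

Counting 2 letter steps above C lands on E; in E minor, that letter is E.

E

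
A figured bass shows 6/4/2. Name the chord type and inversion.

seventh chord, third inversion

Intervals of 6/4/2 above the bass form a seventh chord; the bass is the seventh, so this is third inversion.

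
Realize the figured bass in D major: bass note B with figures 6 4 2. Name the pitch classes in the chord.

A second above B in this key is C#.
A fourth above B in this key is E.
A sixth above B in this key is G.
Together with the bass B, this spells C# half-diminished seventh in third inversion.

B, C#, E, G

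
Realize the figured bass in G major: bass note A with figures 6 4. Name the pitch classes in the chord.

A, D, F#

A fourth above A in this key is D.
A sixth above A in this key is F#.
Together with the bass A, this spells D major in second inversion.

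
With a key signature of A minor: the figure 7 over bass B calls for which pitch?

A

Counting 6 letter steps above B lands on A; in A minor, that letter is A.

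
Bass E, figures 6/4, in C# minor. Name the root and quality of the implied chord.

The figures 6/4 indicate a triad in second inversion.
In second inversion the root lies a fourth above the bass: a fourth above E in C# minor is A.
The chord tones are E, A, C#, giving A major.

A major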